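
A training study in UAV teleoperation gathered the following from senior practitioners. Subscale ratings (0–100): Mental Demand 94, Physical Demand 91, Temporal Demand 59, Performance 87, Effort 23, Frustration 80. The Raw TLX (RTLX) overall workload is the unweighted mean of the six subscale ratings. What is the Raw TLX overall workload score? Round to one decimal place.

72.3

Sum of ratings = 94 + 91 + 59 + 87 + 23 + 80 = 434.
RTLX = 434 / 6 = 72.3333 ≈ 72.3.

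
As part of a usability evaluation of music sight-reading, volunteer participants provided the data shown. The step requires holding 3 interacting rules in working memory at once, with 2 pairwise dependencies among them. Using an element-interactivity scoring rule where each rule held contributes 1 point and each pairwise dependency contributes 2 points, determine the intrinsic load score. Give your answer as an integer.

Element contribution: 3 × 1 = 3.
Interaction contribution: 2 × 2 = 4.
Intrinsic load = 3 + 4 = 7.

7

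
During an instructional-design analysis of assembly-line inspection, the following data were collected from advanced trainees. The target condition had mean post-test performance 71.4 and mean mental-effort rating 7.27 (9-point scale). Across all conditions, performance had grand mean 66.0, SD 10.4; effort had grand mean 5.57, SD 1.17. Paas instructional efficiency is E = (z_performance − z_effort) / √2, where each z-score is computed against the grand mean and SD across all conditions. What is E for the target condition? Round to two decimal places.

-0.66

z_performance = (71.4 − 66.0) / 10.4 = 5.4000 / 10.4 = 0.5192.
z_effort = (7.27 − 5.57) / 1.17 = 1.7000 / 1.17 = 1.4530.
z_P − z_E = 0.5192 − 1.4530 = -0.9338.
E = -0.9338 / √2 = -0.9338 / 1.41421 = -0.6603 ≈ -0.66.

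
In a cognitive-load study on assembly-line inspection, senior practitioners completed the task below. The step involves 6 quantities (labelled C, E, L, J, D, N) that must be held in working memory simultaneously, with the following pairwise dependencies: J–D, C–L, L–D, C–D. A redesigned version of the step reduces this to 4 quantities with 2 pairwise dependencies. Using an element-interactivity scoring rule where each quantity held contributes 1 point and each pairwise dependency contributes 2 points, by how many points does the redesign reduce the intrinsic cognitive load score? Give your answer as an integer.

Original: 6 × 1 + 4 × 2 = 6 + 8 = 14.
Redesigned: 4 × 1 + 2 × 2 = 4 + 4 = 8.
Reduction = 14 − 8 = 6.

6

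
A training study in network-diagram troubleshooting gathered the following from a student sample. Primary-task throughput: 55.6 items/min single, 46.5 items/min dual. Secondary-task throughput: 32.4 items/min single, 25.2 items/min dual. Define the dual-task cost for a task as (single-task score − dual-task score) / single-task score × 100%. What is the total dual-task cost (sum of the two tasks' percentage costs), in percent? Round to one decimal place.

Primary cost = (55.6 − 46.5) / 55.6 × 100% = 16.3669%.
Secondary cost = (32.4 − 25.2) / 32.4 × 100% = 22.2222%.
Total = 16.3669% + 22.2222% = 38.5891% ≈ 38.6%.

38.6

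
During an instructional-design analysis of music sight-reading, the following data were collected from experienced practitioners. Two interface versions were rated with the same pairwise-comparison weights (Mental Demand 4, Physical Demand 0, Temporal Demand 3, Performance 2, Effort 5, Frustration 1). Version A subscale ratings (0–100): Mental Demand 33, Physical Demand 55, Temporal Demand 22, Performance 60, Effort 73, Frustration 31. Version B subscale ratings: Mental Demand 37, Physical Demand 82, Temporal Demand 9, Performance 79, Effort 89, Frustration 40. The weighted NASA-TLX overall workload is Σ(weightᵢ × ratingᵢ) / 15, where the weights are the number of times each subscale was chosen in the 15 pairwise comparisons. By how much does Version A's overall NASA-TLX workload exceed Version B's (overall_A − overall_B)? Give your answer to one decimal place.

-6.9

Version A weighted sum = 4·33 + 0·55 + 3·22 + 2·60 + 5·73 + 1·31 = 132 + 0 + 66 + 120 + 365 + 31 = 714; overall_A = 714/15 = 47.6000.
Version B weighted sum = 4·37 + 0·82 + 3·9 + 2·79 + 5·89 + 1·40 = 148 + 0 + 27 + 158 + 445 + 40 = 818; overall_B = 818/15 = 54.5333.
Difference = 47.6000 − 54.5333 = -6.9333 ≈ -6.9.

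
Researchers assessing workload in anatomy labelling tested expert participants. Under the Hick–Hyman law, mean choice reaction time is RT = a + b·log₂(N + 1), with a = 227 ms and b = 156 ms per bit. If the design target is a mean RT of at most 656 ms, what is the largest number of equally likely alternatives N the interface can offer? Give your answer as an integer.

Set 227 + 156·log₂(N + 1) ≤ 656.
log₂(N + 1) ≤ (656 − 227) / 156 = 2.7500.
N + 1 ≤ 2^2.7500 = 6.7272.
N ≤ 5.7272, so the largest integer N is 5.

5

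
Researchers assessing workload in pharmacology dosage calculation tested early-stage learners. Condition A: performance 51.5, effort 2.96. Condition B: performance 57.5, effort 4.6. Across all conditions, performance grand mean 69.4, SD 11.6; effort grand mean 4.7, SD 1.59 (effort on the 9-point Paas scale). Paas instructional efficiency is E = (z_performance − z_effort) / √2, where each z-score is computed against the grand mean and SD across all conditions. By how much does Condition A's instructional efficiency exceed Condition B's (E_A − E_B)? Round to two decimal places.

Condition A: z_P = (51.5 − 69.4)/11.6 = -1.5431; z_E = (2.96 − 4.7)/1.59 = -1.0943; E_A = (-1.5431 − (-1.0943))/√2 = -0.3173.
Condition B: z_P = (57.5 − 69.4)/11.6 = -1.0259; z_E = (4.6 − 4.7)/1.59 = -0.0629; E_B = (-1.0259 − (-0.0629))/√2 = -0.6809.
E_A − E_B = -0.3173 − (-0.6809) = 0.3636 ≈ 0.36.

0.36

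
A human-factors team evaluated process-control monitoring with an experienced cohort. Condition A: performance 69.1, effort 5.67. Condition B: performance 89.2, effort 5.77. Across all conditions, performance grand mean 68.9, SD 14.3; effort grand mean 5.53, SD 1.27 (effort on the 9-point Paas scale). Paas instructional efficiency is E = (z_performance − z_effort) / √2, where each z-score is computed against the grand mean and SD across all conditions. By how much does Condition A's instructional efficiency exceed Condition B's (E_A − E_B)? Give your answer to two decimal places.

Condition A: z_P = (69.1 − 68.9)/14.3 = 0.0140; z_E = (5.67 − 5.53)/1.27 = 0.1102; E_A = (0.0140 − 0.1102)/√2 = -0.0680.
Condition B: z_P = (89.2 − 68.9)/14.3 = 1.4196; z_E = (5.77 − 5.53)/1.27 = 0.1890; E_B = (1.4196 − 0.1890)/√2 = 0.8702.
E_A − E_B = -0.0680 − 0.8702 = -0.9382 ≈ -0.94.

-0.94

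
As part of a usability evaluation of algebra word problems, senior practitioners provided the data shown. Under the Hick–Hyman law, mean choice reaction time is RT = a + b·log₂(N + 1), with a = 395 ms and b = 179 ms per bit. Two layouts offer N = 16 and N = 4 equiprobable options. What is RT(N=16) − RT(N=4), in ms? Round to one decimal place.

RT(16) = 395 + 179·log₂(17) = 395 + 179·4.0875 = 1126.6625 ms.
RT(4) = 395 + 179·log₂(5) = 395 + 179·2.3219 = 810.6201 ms.
Difference = 1126.6625 − 810.6201 = 316.0424 ≈ 316.0 ms.

316.0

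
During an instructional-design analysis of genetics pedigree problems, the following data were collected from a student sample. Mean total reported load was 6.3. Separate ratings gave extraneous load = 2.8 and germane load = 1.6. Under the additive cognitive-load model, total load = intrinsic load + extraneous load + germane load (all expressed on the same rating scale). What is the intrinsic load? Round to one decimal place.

1.9

intrinsic load = total − extraneous − germane
             = 6.3 − 2.8 − 1.6 = 1.9.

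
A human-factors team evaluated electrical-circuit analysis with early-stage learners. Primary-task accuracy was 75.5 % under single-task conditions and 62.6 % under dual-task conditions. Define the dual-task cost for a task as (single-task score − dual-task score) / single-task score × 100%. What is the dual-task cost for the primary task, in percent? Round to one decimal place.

17.1

Cost = (75.5 − 62.6) / 75.5 × 100%
     = 12.9000 / 75.5 × 100% = 17.0861%.
≈ 17.1%.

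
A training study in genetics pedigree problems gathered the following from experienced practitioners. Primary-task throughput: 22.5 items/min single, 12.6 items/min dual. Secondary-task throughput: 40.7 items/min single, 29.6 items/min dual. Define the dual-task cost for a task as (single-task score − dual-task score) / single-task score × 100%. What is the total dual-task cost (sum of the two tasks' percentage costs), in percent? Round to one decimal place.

Primary cost = (22.5 − 12.6) / 22.5 × 100% = 44.0000%.
Secondary cost = (40.7 − 29.6) / 40.7 × 100% = 27.2727%.
Total = 44.0000% + 27.2727% = 71.2727% ≈ 71.3%.

71.3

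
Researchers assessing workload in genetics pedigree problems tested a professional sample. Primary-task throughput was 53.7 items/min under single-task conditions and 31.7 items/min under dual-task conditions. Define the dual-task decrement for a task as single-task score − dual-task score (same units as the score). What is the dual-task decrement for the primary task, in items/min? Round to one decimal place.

Decrement = 53.7 − 31.7 = 22.0000 items/min ≈ 22.0 items/min.

22.0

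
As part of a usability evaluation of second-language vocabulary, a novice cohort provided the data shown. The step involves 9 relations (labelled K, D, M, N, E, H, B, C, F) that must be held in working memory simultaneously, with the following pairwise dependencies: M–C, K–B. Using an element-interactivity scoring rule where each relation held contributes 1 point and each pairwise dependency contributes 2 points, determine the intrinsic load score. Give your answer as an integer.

Count of relations held simultaneously: 9.
Count of pairwise dependencies listed: 2.
Element contribution: 9 × 1 = 9.
Interaction contribution: 2 × 2 = 4.
Intrinsic load = 9 + 4 = 13.

13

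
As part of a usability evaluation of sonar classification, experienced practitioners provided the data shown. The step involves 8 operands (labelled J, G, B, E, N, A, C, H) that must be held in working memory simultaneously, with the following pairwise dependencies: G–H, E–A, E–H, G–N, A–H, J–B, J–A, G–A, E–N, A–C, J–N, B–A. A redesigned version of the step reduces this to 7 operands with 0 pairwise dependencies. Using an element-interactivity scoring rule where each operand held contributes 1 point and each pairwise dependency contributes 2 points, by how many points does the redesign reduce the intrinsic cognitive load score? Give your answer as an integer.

25

Original: 8 × 1 + 12 × 2 = 8 + 24 = 32.
Redesigned: 7 × 1 + 0 × 2 = 7 + 0 = 7.
Reduction = 32 − 7 = 25.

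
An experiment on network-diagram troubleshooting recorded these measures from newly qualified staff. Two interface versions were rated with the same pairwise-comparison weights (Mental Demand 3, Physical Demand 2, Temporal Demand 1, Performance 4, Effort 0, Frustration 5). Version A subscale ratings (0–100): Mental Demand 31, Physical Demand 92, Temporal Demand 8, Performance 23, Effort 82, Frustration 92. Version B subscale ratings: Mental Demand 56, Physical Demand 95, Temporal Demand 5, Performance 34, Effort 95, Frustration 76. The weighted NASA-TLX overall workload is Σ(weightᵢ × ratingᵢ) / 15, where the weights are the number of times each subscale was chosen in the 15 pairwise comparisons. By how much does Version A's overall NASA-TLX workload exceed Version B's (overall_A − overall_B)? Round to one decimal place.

-2.8

Version A weighted sum = 3·31 + 2·92 + 1·8 + 4·23 + 0·82 + 5·92 = 93 + 184 + 8 + 92 + 0 + 460 = 837; overall_A = 837/15 = 55.8000.
Version B weighted sum = 3·56 + 2·95 + 1·5 + 4·34 + 0·95 + 5·76 = 168 + 190 + 5 + 136 + 0 + 380 = 879; overall_B = 879/15 = 58.6000.
Difference = 55.8000 − 58.6000 = -2.8000 ≈ -2.8.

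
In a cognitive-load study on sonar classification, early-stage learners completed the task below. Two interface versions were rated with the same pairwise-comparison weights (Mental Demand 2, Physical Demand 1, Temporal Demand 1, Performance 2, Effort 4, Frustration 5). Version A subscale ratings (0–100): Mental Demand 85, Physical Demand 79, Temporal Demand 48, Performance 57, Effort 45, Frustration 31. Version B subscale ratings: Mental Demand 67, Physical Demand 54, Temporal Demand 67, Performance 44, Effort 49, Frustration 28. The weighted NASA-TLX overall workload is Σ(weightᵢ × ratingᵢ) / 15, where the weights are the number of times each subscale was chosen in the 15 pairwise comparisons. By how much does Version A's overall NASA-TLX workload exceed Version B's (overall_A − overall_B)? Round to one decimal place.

4.5

Version A weighted sum = 2·85 + 1·79 + 1·48 + 2·57 + 4·45 + 5·31 = 170 + 79 + 48 + 114 + 180 + 155 = 746; overall_A = 746/15 = 49.7333.
Version B weighted sum = 2·67 + 1·54 + 1·67 + 2·44 + 4·49 + 5·28 = 134 + 54 + 67 + 88 + 196 + 140 = 679; overall_B = 679/15 = 45.2667.
Difference = 49.7333 − 45.2667 = 4.4666 ≈ 4.5.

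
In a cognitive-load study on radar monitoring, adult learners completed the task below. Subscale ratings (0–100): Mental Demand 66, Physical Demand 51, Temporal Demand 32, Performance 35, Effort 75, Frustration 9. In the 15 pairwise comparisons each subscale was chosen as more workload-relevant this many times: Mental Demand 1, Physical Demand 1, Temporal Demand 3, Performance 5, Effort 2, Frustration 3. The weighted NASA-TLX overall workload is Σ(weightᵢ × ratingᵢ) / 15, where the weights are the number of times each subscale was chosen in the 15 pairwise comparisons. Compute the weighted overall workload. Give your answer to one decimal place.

The tallies are the weights (they sum to 15).
Weighted sum = 1·66 + 1·51 + 3·32 + 5·35 + 2·75 + 3·9
            = 66 + 51 + 96 + 175 + 150 + 27 = 565.
Overall workload = 565 / 15 = 37.6667 ≈ 37.7.

37.7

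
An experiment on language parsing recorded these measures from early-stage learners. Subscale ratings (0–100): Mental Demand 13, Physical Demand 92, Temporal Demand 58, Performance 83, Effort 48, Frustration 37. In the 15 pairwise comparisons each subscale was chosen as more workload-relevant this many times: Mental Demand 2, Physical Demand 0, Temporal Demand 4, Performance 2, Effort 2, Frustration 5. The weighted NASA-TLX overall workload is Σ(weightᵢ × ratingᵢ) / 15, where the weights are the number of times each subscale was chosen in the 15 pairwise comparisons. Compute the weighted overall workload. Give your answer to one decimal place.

The tallies are the weights (they sum to 15).
Weighted sum = 2·13 + 0·92 + 4·58 + 2·83 + 2·48 + 5·37
            = 26 + 0 + 232 + 166 + 96 + 185 = 705.
Overall workload = 705 / 15 = 47.0000 ≈ 47.0.

47.0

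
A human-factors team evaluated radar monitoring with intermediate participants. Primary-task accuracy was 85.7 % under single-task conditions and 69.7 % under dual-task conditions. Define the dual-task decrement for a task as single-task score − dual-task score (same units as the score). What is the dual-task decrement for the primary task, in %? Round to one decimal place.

Decrement = 85.7 − 69.7 = 16.0000 % ≈ 16.0 %.

16.0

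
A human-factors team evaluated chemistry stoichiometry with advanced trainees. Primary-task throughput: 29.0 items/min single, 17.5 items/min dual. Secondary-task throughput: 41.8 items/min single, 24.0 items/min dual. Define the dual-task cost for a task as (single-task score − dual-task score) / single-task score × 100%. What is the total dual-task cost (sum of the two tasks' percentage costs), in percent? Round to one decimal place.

Primary cost = (29.0 − 17.5) / 29.0 × 100% = 39.6552%.
Secondary cost = (41.8 − 24.0) / 41.8 × 100% = 42.5837%.
Total = 39.6552% + 42.5837% = 82.2389% ≈ 82.2%.

82.2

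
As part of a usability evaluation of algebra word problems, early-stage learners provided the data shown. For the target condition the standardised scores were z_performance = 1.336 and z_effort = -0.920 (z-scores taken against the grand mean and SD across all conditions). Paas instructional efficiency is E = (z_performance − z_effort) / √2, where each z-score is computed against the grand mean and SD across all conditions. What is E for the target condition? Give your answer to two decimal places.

z_P − z_E = 1.336 − (-0.920) = 2.2560.
E = 2.2560 / √2 = 2.2560 / 1.41421 = 1.5952 ≈ 1.60.

1.60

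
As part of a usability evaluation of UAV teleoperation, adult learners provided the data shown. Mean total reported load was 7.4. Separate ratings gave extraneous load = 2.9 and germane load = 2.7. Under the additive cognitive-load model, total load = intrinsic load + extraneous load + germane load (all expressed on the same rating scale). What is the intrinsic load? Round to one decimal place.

1.8

intrinsic load = total − extraneous − germane
             = 7.4 − 2.9 − 2.7 = 1.8.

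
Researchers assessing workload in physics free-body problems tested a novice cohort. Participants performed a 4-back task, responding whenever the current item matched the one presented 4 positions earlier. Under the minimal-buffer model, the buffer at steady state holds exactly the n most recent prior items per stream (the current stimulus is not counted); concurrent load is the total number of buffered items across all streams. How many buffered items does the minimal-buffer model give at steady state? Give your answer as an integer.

4

The buffer holds the 4 most recent prior items.
Steady-state concurrent load = 4 items.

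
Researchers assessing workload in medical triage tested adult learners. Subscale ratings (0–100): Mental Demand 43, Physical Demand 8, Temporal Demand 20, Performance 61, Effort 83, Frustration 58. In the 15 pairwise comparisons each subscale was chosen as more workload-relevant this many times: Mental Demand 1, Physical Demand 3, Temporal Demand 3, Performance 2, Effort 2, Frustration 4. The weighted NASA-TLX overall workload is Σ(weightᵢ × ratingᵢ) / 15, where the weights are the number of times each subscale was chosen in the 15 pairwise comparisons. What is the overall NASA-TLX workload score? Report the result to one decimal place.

43.1

The tallies are the weights (they sum to 15).
Weighted sum = 1·43 + 3·8 + 3·20 + 2·61 + 2·83 + 4·58
            = 43 + 24 + 60 + 122 + 166 + 232 = 647.
Overall workload = 647 / 15 = 43.1333 ≈ 43.1.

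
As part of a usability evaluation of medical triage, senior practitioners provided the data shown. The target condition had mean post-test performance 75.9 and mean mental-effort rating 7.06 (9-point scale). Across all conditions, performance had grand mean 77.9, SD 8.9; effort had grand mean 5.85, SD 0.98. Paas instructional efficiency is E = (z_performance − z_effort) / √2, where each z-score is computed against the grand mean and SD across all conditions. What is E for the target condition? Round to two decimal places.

z_performance = (75.9 − 77.9) / 8.9 = -2.0000 / 8.9 = -0.2247.
z_effort = (7.06 − 5.85) / 0.98 = 1.2100 / 0.98 = 1.2347.
z_P − z_E = -0.2247 − 1.2347 = -1.4594.
E = -1.4594 / √2 = -1.4594 / 1.41421 = -1.0320 ≈ -1.03.

-1.03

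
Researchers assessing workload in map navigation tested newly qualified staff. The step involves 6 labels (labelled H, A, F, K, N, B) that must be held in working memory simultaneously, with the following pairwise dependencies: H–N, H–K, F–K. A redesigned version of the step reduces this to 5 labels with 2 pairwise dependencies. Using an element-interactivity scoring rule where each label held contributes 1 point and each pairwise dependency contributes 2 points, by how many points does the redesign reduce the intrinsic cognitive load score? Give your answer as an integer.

3

Original: 6 × 1 + 3 × 2 = 6 + 6 = 12.
Redesigned: 5 × 1 + 2 × 2 = 5 + 4 = 9.
Reduction = 12 − 9 = 3.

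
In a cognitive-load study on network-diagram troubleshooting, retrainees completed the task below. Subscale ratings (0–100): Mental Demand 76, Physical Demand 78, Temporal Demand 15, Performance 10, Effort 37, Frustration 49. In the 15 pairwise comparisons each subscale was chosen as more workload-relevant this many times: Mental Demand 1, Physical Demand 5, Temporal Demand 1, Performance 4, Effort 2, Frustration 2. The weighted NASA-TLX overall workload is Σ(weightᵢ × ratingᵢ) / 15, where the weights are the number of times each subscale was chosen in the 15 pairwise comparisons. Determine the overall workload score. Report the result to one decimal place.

46.2

The tallies are the weights (they sum to 15).
Weighted sum = 1·76 + 5·78 + 1·15 + 4·10 + 2·37 + 2·49
            = 76 + 390 + 15 + 40 + 74 + 98 = 693.
Overall workload = 693 / 15 = 46.2000 ≈ 46.2.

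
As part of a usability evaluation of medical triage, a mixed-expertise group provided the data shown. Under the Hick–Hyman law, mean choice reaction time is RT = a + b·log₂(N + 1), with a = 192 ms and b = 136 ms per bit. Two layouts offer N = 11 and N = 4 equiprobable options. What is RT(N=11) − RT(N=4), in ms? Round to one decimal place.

171.8

RT(11) = 192 + 136·log₂(12) = 192 + 136·3.5850 = 679.5600 ms.
RT(4) = 192 + 136·log₂(5) = 192 + 136·2.3219 = 507.7784 ms.
Difference = 679.5600 − 507.7784 = 171.7816 ≈ 171.8 ms.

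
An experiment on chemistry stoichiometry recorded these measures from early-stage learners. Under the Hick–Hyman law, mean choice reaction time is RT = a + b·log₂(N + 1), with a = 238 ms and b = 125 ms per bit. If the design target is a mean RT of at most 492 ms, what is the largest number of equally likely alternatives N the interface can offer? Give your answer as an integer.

3

Set 238 + 125·log₂(N + 1) ≤ 492.
log₂(N + 1) ≤ (492 − 238) / 125 = 2.0320.
N + 1 ≤ 2^2.0320 = 4.0897.
N ≤ 3.0897, so the largest integer N is 3.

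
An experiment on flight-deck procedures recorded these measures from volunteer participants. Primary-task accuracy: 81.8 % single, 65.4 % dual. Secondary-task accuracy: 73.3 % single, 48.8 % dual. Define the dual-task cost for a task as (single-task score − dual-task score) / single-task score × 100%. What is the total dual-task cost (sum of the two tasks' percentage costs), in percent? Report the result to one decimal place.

53.5

Primary cost = (81.8 − 65.4) / 81.8 × 100% = 20.0489%.
Secondary cost = (73.3 − 48.8) / 73.3 × 100% = 33.4243%.
Total = 20.0489% + 33.4243% = 53.4732% ≈ 53.5%.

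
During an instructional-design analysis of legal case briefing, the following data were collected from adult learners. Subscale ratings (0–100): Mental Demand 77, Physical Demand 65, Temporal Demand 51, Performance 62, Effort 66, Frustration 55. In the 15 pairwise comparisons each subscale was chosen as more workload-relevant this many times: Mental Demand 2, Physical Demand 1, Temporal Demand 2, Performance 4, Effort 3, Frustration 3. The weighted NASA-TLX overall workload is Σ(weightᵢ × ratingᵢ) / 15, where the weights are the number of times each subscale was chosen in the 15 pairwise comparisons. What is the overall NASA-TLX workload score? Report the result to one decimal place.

62.1

The tallies are the weights (they sum to 15).
Weighted sum = 2·77 + 1·65 + 2·51 + 4·62 + 3·66 + 3·55
            = 154 + 65 + 102 + 248 + 198 + 165 = 932.
Overall workload = 932 / 15 = 62.1333 ≈ 62.1.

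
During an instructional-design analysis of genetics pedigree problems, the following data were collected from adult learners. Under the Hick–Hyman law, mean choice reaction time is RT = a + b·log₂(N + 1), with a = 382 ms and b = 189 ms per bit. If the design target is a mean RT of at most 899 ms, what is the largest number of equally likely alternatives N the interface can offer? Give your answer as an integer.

5

Set 382 + 189·log₂(N + 1) ≤ 899.
log₂(N + 1) ≤ (899 − 382) / 189 = 2.7354.
N + 1 ≤ 2^2.7354 = 6.6594.
N ≤ 5.6594, so the largest integer N is 5.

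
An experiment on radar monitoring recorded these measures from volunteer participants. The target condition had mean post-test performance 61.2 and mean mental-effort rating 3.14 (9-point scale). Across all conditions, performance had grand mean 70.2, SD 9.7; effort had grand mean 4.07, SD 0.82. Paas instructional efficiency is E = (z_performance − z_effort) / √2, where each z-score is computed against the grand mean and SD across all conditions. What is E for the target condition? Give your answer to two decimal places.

0.15

z_performance = (61.2 − 70.2) / 9.7 = -9.0000 / 9.7 = -0.9278.
z_effort = (3.14 − 4.07) / 0.82 = -0.9300 / 0.82 = -1.1341.
z_P − z_E = -0.9278 − (-1.1341) = 0.2063.
E = 0.2063 / √2 = 0.2063 / 1.41421 = 0.1459 ≈ 0.15.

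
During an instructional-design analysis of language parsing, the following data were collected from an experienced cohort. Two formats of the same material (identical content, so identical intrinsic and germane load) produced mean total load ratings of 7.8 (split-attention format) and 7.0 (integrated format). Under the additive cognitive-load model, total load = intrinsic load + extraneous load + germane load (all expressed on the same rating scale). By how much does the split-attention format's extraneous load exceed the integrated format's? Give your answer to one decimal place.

Intrinsic and germane load are equal across formats, so the difference in total load equals the difference in extraneous load.
Extraneous-load difference = 7.8 − 7.0 = 0.8.

0.8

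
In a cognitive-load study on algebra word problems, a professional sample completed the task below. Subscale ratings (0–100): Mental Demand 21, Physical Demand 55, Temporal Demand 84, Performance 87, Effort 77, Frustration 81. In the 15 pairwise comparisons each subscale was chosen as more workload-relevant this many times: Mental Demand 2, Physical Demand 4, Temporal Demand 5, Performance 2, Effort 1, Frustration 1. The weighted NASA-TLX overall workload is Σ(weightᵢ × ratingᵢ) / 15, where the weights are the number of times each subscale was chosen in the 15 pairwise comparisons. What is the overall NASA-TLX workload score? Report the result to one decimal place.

67.6

The tallies are the weights (they sum to 15).
Weighted sum = 2·21 + 4·55 + 5·84 + 2·87 + 1·77 + 1·81
            = 42 + 220 + 420 + 174 + 77 + 81 = 1014.
Overall workload = 1014 / 15 = 67.6000 ≈ 67.6.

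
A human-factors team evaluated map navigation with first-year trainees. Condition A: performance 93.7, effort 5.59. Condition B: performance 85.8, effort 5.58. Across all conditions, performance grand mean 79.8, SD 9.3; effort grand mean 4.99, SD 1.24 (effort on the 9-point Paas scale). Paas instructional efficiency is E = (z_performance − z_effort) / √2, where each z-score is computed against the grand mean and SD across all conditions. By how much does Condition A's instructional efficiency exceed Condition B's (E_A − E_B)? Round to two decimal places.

0.59

Condition A: z_P = (93.7 − 79.8)/9.3 = 1.4946; z_E = (5.59 − 4.99)/1.24 = 0.4839; E_A = (1.4946 − 0.4839)/√2 = 0.7147.
Condition B: z_P = (85.8 − 79.8)/9.3 = 0.6452; z_E = (5.58 − 4.99)/1.24 = 0.4758; E_B = (0.6452 − 0.4758)/√2 = 0.1198.
E_A − E_B = 0.7147 − 0.1198 = 0.5949 ≈ 0.59.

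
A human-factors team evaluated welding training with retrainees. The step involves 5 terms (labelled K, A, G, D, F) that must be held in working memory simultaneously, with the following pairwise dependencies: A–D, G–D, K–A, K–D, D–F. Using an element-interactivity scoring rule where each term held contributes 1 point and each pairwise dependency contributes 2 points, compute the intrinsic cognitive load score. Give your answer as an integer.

Count of terms held simultaneously: 5.
Count of pairwise dependencies listed: 5.
Element contribution: 5 × 1 = 5.
Interaction contribution: 5 × 2 = 10.
Intrinsic load = 5 + 10 = 15.

15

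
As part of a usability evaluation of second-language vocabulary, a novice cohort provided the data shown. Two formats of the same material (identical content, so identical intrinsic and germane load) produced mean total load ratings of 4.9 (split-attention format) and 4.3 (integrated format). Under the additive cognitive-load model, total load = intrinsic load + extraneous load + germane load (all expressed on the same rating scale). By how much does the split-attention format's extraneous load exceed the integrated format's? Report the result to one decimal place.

Intrinsic and germane load are equal across formats, so the difference in total load equals the difference in extraneous load.
Extraneous-load difference = 4.9 − 4.3 = 0.6.

0.6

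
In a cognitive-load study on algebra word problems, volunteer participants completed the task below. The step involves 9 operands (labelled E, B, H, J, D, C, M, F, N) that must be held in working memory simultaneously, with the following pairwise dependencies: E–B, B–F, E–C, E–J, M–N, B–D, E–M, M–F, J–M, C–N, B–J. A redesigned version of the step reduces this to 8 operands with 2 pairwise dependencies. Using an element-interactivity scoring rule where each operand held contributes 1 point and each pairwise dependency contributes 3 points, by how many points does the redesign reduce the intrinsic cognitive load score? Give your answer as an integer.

28

Original: 9 × 1 + 11 × 3 = 9 + 33 = 42.
Redesigned: 8 × 1 + 2 × 3 = 8 + 6 = 14.
Reduction = 42 − 14 = 28.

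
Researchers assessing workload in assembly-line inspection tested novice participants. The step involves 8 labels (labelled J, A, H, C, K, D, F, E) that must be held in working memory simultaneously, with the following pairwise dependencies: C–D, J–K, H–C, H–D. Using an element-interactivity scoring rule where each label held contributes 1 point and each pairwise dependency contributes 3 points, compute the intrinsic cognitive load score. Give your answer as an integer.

Count of labels held simultaneously: 8.
Count of pairwise dependencies listed: 4.
Element contribution: 8 × 1 = 8.
Interaction contribution: 4 × 3 = 12.
Intrinsic load = 8 + 12 = 20.

20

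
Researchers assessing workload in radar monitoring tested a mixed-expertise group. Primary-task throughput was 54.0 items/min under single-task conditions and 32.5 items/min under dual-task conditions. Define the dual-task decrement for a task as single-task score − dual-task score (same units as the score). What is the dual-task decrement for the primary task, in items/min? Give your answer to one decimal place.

Decrement = 54.0 − 32.5 = 21.5000 items/min ≈ 21.5 items/min.

21.5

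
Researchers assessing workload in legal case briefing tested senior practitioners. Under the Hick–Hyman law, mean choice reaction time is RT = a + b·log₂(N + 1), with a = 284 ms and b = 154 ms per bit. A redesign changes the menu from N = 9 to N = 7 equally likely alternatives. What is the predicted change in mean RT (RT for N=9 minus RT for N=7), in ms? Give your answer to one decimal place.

49.6

RT(9) = 284 + 154·log₂(10) = 284 + 154·3.3219 = 795.5726 ms.
RT(7) = 284 + 154·log₂(8) = 284 + 154·3.0000 = 746.0000 ms.
Difference = 795.5726 − 746.0000 = 49.5726 ≈ 49.6 ms.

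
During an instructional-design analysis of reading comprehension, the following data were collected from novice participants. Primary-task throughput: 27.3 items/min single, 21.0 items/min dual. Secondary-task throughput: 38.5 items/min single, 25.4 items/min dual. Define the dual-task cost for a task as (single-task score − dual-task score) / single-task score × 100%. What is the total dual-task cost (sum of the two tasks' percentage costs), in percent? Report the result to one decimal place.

57.1

Primary cost = (27.3 − 21.0) / 27.3 × 100% = 23.0769%.
Secondary cost = (38.5 − 25.4) / 38.5 × 100% = 34.0260%.
Total = 23.0769% + 34.0260% = 57.1029% ≈ 57.1%.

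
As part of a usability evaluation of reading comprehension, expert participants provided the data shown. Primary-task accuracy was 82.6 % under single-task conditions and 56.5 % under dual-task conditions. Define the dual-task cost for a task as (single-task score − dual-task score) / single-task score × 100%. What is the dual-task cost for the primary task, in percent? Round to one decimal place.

31.6

Cost = (82.6 − 56.5) / 82.6 × 100%
     = 26.1000 / 82.6 × 100% = 31.5981%.
≈ 31.6%.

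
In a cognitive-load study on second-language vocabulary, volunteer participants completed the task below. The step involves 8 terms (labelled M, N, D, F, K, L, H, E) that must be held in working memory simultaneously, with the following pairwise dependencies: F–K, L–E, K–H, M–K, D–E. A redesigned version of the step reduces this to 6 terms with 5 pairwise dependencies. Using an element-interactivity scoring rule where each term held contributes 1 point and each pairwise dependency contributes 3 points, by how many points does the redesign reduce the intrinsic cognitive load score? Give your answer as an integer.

2

Original: 8 × 1 + 5 × 3 = 8 + 15 = 23.
Redesigned: 6 × 1 + 5 × 3 = 6 + 15 = 21.
Reduction = 23 − 21 = 2.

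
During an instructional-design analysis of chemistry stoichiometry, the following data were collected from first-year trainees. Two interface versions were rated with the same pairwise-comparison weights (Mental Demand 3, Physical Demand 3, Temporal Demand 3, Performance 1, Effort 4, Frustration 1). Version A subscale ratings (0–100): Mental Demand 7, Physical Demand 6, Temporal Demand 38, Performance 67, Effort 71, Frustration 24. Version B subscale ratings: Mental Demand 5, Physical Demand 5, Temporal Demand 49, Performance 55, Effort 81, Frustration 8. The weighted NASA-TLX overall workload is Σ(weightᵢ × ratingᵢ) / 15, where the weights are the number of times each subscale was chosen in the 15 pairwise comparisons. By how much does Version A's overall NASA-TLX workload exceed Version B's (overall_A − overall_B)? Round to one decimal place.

Version A weighted sum = 3·7 + 3·6 + 3·38 + 1·67 + 4·71 + 1·24 = 21 + 18 + 114 + 67 + 284 + 24 = 528; overall_A = 528/15 = 35.2000.
Version B weighted sum = 3·5 + 3·5 + 3·49 + 1·55 + 4·81 + 1·8 = 15 + 15 + 147 + 55 + 324 + 8 = 564; overall_B = 564/15 = 37.6000.
Difference = 35.2000 − 37.6000 = -2.4000 ≈ -2.4.

-2.4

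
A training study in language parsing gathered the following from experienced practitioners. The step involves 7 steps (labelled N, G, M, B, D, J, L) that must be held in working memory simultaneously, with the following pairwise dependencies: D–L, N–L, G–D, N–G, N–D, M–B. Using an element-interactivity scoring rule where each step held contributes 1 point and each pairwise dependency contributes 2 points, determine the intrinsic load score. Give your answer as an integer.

19

Count of steps held simultaneously: 7.
Count of pairwise dependencies listed: 6.
Element contribution: 7 × 1 = 7.
Interaction contribution: 6 × 2 = 12.
Intrinsic load = 7 + 12 = 19.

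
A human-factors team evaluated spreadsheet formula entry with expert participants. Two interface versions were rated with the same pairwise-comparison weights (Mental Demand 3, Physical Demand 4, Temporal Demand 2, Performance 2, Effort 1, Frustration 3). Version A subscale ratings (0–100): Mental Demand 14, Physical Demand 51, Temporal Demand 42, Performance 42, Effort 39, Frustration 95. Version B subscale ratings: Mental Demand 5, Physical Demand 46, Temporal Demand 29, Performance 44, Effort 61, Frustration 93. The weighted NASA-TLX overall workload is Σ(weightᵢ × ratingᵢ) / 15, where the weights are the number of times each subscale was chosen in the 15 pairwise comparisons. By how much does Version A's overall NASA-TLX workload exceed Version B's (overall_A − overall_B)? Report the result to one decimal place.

Version A weighted sum = 3·14 + 4·51 + 2·42 + 2·42 + 1·39 + 3·95 = 42 + 204 + 84 + 84 + 39 + 285 = 738; overall_A = 738/15 = 49.2000.
Version B weighted sum = 3·5 + 4·46 + 2·29 + 2·44 + 1·61 + 3·93 = 15 + 184 + 58 + 88 + 61 + 279 = 685; overall_B = 685/15 = 45.6667.
Difference = 49.2000 − 45.6667 = 3.5333 ≈ 3.5.

3.5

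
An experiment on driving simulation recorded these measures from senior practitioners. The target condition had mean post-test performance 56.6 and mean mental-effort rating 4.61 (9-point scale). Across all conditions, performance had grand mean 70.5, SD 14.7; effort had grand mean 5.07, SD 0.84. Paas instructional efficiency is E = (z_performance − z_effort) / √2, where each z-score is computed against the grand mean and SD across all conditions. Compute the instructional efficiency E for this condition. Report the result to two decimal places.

z_performance = (56.6 − 70.5) / 14.7 = -13.9000 / 14.7 = -0.9456.
z_effort = (4.61 − 5.07) / 0.84 = -0.4600 / 0.84 = -0.5476.
z_P − z_E = -0.9456 − (-0.5476) = -0.3980.
E = -0.3980 / √2 = -0.3980 / 1.41421 = -0.2814 ≈ -0.28.

-0.28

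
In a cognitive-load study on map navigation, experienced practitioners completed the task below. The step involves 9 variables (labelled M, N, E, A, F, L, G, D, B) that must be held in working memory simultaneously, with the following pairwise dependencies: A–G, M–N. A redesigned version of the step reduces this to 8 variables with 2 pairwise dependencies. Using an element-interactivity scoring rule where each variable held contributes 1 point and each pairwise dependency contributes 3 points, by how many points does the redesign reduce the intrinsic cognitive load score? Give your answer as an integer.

1

Original: 9 × 1 + 2 × 3 = 9 + 6 = 15.
Redesigned: 8 × 1 + 2 × 3 = 8 + 6 = 14.
Reduction = 15 − 14 = 1.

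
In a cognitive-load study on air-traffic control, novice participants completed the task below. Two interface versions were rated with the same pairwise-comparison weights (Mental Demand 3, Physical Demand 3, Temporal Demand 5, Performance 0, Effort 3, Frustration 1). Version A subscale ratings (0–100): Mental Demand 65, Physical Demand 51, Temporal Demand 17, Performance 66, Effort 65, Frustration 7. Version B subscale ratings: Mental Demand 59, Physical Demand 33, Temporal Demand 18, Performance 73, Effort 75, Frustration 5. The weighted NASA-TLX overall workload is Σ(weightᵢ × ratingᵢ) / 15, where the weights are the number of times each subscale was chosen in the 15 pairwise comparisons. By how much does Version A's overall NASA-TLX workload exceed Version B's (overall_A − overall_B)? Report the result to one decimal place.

2.6

Version A weighted sum = 3·65 + 3·51 + 5·17 + 0·66 + 3·65 + 1·7 = 195 + 153 + 85 + 0 + 195 + 7 = 635; overall_A = 635/15 = 42.3333.
Version B weighted sum = 3·59 + 3·33 + 5·18 + 0·73 + 3·75 + 1·5 = 177 + 99 + 90 + 0 + 225 + 5 = 596; overall_B = 596/15 = 39.7333.
Difference = 42.3333 − 39.7333 = 2.6000 ≈ 2.6.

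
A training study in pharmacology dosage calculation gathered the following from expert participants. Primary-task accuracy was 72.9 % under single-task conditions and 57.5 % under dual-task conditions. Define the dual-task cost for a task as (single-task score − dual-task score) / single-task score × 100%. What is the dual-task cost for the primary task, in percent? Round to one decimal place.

21.1

Cost = (72.9 − 57.5) / 72.9 × 100%
     = 15.4000 / 72.9 × 100% = 21.1248%.
≈ 21.1%.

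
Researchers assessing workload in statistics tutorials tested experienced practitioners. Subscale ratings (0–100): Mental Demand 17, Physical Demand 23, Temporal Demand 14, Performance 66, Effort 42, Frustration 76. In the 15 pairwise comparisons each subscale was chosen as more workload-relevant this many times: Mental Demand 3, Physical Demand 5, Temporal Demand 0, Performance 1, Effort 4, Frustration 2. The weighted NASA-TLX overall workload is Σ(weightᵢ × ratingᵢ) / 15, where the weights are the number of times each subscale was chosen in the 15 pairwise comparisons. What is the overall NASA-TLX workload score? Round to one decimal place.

36.8

The tallies are the weights (they sum to 15).
Weighted sum = 3·17 + 5·23 + 0·14 + 1·66 + 4·42 + 2·76
            = 51 + 115 + 0 + 66 + 168 + 152 = 552.
Overall workload = 552 / 15 = 36.8000 ≈ 36.8.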